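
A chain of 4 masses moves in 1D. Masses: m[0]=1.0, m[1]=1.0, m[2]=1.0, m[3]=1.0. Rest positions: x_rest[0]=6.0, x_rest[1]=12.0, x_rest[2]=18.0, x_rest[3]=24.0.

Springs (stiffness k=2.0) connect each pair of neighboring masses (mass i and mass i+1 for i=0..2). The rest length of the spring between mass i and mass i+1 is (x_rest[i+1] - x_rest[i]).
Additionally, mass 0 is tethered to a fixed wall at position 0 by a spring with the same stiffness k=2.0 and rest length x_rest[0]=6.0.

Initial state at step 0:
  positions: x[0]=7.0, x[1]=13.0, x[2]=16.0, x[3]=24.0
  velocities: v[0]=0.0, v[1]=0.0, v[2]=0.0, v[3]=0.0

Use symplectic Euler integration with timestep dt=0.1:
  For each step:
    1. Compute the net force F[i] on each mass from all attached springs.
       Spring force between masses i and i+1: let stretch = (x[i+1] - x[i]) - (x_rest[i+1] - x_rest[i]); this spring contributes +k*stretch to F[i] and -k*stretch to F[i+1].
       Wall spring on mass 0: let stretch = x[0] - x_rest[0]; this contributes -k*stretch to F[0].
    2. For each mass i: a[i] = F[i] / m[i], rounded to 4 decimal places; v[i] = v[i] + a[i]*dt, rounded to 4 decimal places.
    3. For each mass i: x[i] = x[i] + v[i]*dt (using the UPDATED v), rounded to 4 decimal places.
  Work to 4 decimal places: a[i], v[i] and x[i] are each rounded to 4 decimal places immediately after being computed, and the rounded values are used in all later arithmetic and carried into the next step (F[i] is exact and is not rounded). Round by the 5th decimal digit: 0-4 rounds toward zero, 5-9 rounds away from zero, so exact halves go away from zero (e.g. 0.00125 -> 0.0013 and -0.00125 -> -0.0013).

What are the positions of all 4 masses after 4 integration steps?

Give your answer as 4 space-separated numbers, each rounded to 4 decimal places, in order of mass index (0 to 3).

Answer: 6.7947 12.4580 16.9126 23.6408

Derivation:
Step 0: x=[7.0000 13.0000 16.0000 24.0000] v=[0.0000 0.0000 0.0000 0.0000]
Step 1: x=[6.9800 12.9400 16.1000 23.9600] v=[-0.2000 -0.6000 1.0000 -0.4000]
Step 2: x=[6.9396 12.8240 16.2940 23.8828] v=[-0.4040 -1.1600 1.9400 -0.7720]
Step 3: x=[6.8781 12.6597 16.5704 23.7738] v=[-0.6150 -1.6429 2.7638 -1.0898]
Step 4: x=[6.7947 12.4580 16.9126 23.6408] v=[-0.8343 -2.0171 3.4223 -1.3305]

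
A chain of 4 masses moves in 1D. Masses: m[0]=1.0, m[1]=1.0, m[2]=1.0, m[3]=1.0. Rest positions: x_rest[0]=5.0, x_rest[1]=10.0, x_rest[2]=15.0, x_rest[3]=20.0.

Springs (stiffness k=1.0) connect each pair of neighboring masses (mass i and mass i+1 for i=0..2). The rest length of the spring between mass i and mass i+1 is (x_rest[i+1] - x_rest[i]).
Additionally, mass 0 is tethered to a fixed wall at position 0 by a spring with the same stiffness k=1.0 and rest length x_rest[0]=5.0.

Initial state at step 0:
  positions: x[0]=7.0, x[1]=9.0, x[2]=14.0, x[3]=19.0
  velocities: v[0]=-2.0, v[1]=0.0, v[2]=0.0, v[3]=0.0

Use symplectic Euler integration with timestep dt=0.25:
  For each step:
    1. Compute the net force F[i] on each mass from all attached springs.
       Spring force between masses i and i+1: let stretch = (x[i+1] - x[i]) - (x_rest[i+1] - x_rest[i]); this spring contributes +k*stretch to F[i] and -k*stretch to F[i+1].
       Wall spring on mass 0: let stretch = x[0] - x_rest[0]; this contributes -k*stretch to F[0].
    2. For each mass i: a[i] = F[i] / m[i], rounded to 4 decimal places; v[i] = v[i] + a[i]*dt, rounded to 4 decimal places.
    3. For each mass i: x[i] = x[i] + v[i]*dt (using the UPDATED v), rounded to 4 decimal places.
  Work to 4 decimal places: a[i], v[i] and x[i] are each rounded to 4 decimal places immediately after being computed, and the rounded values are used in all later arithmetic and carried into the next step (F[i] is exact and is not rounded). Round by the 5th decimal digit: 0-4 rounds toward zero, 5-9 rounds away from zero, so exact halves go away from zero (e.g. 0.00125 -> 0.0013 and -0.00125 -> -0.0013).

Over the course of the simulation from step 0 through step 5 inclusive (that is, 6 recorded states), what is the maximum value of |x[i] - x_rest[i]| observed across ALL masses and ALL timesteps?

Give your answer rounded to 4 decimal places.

Answer: 2.5898

Derivation:
Step 0: x=[7.0000 9.0000 14.0000 19.0000] v=[-2.0000 0.0000 0.0000 0.0000]
Step 1: x=[6.1875 9.1875 14.0000 19.0000] v=[-3.2500 0.7500 0.0000 0.0000]
Step 2: x=[5.1758 9.4883 14.0117 19.0000] v=[-4.0469 1.2031 0.0469 0.0000]
Step 3: x=[4.1101 9.8023 14.0525 19.0007] v=[-4.2627 1.2558 0.1631 0.0029]
Step 4: x=[3.1433 10.0261 14.1369 19.0047] v=[-3.8672 0.8953 0.3376 0.0159]
Step 5: x=[2.4102 10.0767 14.2686 19.0170] v=[-2.9323 0.2023 0.5269 0.0490]
Max displacement = 2.5898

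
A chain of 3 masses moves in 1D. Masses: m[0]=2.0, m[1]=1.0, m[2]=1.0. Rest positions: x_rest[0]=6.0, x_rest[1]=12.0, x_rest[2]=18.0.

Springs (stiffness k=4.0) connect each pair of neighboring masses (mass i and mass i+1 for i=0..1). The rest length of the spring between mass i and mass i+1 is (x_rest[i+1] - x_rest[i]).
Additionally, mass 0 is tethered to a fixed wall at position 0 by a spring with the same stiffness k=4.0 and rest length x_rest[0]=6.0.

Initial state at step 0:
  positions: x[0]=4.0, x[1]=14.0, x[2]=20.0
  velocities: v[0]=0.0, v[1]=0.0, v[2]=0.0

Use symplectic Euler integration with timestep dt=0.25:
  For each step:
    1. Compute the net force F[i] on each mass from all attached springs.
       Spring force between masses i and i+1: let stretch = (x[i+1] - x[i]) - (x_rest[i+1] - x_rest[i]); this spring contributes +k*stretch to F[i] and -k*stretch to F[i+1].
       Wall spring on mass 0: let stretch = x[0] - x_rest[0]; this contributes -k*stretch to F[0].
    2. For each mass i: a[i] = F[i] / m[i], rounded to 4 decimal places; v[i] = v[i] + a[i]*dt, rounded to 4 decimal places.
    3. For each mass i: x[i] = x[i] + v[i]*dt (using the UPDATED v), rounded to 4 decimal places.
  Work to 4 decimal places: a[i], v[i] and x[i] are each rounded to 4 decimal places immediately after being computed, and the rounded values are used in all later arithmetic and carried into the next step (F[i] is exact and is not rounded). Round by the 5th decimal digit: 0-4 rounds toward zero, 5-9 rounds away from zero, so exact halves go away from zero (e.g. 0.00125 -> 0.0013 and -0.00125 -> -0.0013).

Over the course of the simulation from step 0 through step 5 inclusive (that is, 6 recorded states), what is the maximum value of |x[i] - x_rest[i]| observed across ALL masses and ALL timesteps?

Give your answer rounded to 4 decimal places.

Answer: 2.0604

Derivation:
Step 0: x=[4.0000 14.0000 20.0000] v=[0.0000 0.0000 0.0000]
Step 1: x=[4.7500 13.0000 20.0000] v=[3.0000 -4.0000 0.0000]
Step 2: x=[5.9375 11.6875 19.7500] v=[4.7500 -5.2500 -1.0000]
Step 3: x=[7.1016 10.9531 18.9844] v=[4.6563 -2.9375 -3.0625]
Step 4: x=[7.8594 11.2637 17.7110] v=[3.0313 1.2423 -5.0938]
Step 5: x=[8.0604 12.3350 16.3257] v=[0.8038 4.2853 -5.5411]
Max displacement = 2.0604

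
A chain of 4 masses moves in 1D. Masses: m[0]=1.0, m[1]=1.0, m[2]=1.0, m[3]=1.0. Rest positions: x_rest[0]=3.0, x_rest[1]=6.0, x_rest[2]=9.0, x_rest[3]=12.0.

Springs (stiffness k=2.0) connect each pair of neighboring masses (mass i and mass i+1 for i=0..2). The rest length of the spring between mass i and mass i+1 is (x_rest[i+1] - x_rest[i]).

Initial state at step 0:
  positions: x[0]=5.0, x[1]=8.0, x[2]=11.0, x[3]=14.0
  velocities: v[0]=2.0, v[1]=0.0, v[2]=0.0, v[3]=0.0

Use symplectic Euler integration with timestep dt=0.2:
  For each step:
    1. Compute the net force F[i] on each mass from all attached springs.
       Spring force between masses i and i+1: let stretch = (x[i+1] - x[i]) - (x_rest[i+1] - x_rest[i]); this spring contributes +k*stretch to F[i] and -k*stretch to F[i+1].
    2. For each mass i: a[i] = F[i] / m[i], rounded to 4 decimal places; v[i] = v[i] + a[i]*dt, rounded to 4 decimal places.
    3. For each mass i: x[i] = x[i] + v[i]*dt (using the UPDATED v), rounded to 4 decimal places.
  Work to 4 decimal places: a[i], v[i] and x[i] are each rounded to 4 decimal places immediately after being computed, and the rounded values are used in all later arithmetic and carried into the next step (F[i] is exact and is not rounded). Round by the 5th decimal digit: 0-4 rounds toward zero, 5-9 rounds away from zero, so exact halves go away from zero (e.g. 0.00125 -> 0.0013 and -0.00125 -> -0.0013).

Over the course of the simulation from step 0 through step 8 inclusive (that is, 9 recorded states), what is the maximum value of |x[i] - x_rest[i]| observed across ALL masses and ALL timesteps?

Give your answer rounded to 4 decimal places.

Step 0: x=[5.0000 8.0000 11.0000 14.0000] v=[2.0000 0.0000 0.0000 0.0000]
Step 1: x=[5.4000 8.0000 11.0000 14.0000] v=[2.0000 0.0000 0.0000 0.0000]
Step 2: x=[5.7680 8.0320 11.0000 14.0000] v=[1.8400 0.1600 0.0000 0.0000]
Step 3: x=[6.0771 8.1203 11.0026 14.0000] v=[1.5456 0.4416 0.0128 0.0000]
Step 4: x=[6.3097 8.2757 11.0144 14.0002] v=[1.1629 0.7772 0.0588 0.0010]
Step 5: x=[6.4596 8.4930 11.0459 14.0015] v=[0.7493 1.0863 0.1576 0.0067]
Step 6: x=[6.5321 8.7518 11.1096 14.0064] v=[0.3627 1.2941 0.3187 0.0245]
Step 7: x=[6.5422 9.0217 11.2165 14.0196] v=[0.0506 1.3493 0.5343 0.0658]
Step 8: x=[6.5107 9.2688 11.3720 14.0485] v=[-0.1576 1.2354 0.7776 0.1446]
Max displacement = 3.5422

Answer: 3.5422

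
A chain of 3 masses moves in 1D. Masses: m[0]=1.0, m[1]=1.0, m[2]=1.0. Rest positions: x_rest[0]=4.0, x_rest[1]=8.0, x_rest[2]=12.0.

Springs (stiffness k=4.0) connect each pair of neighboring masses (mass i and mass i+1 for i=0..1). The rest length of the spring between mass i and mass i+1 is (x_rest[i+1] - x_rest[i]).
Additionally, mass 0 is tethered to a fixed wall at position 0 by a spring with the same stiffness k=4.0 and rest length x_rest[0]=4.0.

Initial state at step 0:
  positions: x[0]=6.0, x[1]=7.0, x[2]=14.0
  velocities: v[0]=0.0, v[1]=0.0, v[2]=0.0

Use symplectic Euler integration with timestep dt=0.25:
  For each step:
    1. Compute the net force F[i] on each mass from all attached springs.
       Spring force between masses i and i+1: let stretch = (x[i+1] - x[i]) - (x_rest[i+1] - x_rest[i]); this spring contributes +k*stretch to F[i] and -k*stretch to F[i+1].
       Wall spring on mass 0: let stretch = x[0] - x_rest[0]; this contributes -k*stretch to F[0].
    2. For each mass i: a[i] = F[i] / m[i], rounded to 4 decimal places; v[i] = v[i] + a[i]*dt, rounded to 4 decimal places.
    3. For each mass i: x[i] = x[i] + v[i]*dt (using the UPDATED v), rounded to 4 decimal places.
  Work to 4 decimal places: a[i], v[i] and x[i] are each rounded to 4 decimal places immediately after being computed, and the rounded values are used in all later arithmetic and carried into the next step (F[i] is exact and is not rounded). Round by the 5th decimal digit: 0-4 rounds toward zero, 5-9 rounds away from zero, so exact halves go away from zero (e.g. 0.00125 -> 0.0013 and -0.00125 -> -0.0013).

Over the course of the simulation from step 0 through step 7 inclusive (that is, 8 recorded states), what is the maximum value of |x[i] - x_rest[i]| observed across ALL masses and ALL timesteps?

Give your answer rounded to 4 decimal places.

Step 0: x=[6.0000 7.0000 14.0000] v=[0.0000 0.0000 0.0000]
Step 1: x=[4.7500 8.5000 13.2500] v=[-5.0000 6.0000 -3.0000]
Step 2: x=[3.2500 10.2500 12.3125] v=[-6.0000 7.0000 -3.7500]
Step 3: x=[2.6875 10.7656 11.8594] v=[-2.2500 2.0625 -1.8125]
Step 4: x=[3.4727 9.5352 12.1328] v=[3.1406 -4.9218 1.0937]
Step 5: x=[4.9053 7.4385 12.7568] v=[5.7304 -8.3867 2.4961]
Step 6: x=[5.7449 6.0381 13.0513] v=[3.3583 -5.6016 1.1778]
Step 7: x=[5.2216 6.3177 12.5925] v=[-2.0934 1.1184 -1.8354]
Max displacement = 2.7656

Answer: 2.7656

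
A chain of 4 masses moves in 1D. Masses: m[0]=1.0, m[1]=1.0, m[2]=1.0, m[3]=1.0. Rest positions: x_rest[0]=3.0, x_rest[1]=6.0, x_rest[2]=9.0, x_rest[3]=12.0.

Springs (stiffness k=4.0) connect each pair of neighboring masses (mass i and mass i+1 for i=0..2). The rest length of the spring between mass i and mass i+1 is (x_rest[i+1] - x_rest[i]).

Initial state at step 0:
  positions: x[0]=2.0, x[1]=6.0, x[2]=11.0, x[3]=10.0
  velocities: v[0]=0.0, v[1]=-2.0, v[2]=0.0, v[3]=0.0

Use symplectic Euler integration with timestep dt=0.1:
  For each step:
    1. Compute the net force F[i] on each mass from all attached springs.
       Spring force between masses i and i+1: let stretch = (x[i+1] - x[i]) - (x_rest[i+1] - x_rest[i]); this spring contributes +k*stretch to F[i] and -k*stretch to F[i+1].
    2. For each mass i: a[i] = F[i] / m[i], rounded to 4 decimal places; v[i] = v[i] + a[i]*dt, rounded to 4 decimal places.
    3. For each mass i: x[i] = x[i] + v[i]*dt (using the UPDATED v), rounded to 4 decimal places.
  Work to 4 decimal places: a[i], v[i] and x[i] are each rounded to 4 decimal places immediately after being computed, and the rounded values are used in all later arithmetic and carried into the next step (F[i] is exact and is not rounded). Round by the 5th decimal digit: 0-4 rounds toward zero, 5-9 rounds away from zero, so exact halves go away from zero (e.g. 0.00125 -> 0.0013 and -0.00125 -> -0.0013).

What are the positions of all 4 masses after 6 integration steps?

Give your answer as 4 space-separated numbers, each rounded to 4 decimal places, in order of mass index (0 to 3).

Step 0: x=[2.0000 6.0000 11.0000 10.0000] v=[0.0000 -2.0000 0.0000 0.0000]
Step 1: x=[2.0400 5.8400 10.7600 10.1600] v=[0.4000 -1.6000 -2.4000 1.6000]
Step 2: x=[2.1120 5.7248 10.2992 10.4640] v=[0.7200 -1.1520 -4.6080 3.0400]
Step 3: x=[2.2085 5.6481 9.6620 10.8814] v=[0.9651 -0.7674 -6.3718 4.1741]
Step 4: x=[2.3226 5.5943 8.9130 11.3700] v=[1.1409 -0.5377 -7.4896 4.8863]
Step 5: x=[2.4476 5.5424 8.1296 11.8804] v=[1.2496 -0.5189 -7.8343 5.1035]
Step 6: x=[2.5764 5.4702 7.3927 12.3607] v=[1.2875 -0.7219 -7.3689 4.8032]

Answer: 2.5764 5.4702 7.3927 12.3607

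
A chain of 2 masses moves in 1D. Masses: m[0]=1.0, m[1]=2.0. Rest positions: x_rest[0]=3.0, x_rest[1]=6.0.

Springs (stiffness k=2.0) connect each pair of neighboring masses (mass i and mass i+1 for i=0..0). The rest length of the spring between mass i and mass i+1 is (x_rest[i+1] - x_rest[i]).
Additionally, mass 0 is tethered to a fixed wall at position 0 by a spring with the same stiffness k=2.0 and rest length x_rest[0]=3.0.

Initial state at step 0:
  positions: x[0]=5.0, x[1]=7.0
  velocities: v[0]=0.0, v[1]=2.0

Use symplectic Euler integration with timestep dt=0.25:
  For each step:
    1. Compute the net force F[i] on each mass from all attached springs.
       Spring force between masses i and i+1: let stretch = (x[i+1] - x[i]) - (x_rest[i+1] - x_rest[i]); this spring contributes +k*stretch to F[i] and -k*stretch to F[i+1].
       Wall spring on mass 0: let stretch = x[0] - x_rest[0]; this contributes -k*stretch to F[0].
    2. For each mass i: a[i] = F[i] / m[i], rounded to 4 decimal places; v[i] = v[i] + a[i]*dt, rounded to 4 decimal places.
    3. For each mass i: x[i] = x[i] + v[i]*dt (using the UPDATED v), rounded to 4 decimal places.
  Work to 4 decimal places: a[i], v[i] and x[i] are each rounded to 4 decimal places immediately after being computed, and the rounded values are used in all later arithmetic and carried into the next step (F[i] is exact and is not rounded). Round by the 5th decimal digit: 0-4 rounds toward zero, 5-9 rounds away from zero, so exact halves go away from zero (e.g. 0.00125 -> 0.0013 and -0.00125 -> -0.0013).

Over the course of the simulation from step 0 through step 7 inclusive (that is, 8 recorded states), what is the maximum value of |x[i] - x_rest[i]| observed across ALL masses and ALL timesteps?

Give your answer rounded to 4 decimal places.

Step 0: x=[5.0000 7.0000] v=[0.0000 2.0000]
Step 1: x=[4.6250 7.5625] v=[-1.5000 2.2500]
Step 2: x=[4.0391 8.1289] v=[-2.3438 2.2656]
Step 3: x=[3.4595 8.6272] v=[-2.3185 1.9932]
Step 4: x=[3.0934 8.9900] v=[-1.4644 1.4513]
Step 5: x=[3.0777 9.1718] v=[-0.0628 0.7272]
Step 6: x=[3.4391 9.1602] v=[1.4454 -0.0463]
Step 7: x=[4.0857 8.9786] v=[2.5864 -0.7266]
Max displacement = 3.1718

Answer: 3.1718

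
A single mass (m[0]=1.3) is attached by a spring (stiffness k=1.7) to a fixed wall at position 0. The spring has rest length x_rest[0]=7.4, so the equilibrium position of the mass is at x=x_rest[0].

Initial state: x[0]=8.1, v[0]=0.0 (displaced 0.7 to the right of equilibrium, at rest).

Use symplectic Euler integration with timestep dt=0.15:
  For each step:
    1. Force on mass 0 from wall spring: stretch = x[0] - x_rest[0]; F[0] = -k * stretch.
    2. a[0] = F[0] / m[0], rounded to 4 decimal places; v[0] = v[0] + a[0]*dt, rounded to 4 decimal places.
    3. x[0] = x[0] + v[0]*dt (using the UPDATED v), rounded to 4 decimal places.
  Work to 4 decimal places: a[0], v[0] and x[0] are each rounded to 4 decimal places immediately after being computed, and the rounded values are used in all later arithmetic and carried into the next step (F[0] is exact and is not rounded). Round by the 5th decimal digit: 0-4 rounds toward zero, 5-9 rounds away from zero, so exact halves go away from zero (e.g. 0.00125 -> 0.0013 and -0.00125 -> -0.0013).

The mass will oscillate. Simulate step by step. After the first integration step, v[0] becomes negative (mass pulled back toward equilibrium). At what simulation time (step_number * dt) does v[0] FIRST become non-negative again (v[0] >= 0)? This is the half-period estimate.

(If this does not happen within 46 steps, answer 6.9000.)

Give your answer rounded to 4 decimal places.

Answer: 2.8500

Derivation:
Step 0: x=[8.1000] v=[0.0000]
Step 1: x=[8.0794] v=[-0.1373]
Step 2: x=[8.0388] v=[-0.2706]
Step 3: x=[7.9794] v=[-0.3959]
Step 4: x=[7.9030] v=[-0.5096]
Step 5: x=[7.8118] v=[-0.6083]
Step 6: x=[7.7084] v=[-0.6891]
Step 7: x=[7.5960] v=[-0.7496]
Step 8: x=[7.4778] v=[-0.7880]
Step 9: x=[7.3573] v=[-0.8033]
Step 10: x=[7.2381] v=[-0.7949]
Step 11: x=[7.1236] v=[-0.7631]
Step 12: x=[7.0173] v=[-0.7089]
Step 13: x=[6.9222] v=[-0.6338]
Step 14: x=[6.8412] v=[-0.5401]
Step 15: x=[6.7766] v=[-0.4305]
Step 16: x=[6.7304] v=[-0.3082]
Step 17: x=[6.7039] v=[-0.1769]
Step 18: x=[6.6978] v=[-0.0404]
Step 19: x=[6.7124] v=[0.0973]
First v>=0 after going negative at step 19, time=2.8500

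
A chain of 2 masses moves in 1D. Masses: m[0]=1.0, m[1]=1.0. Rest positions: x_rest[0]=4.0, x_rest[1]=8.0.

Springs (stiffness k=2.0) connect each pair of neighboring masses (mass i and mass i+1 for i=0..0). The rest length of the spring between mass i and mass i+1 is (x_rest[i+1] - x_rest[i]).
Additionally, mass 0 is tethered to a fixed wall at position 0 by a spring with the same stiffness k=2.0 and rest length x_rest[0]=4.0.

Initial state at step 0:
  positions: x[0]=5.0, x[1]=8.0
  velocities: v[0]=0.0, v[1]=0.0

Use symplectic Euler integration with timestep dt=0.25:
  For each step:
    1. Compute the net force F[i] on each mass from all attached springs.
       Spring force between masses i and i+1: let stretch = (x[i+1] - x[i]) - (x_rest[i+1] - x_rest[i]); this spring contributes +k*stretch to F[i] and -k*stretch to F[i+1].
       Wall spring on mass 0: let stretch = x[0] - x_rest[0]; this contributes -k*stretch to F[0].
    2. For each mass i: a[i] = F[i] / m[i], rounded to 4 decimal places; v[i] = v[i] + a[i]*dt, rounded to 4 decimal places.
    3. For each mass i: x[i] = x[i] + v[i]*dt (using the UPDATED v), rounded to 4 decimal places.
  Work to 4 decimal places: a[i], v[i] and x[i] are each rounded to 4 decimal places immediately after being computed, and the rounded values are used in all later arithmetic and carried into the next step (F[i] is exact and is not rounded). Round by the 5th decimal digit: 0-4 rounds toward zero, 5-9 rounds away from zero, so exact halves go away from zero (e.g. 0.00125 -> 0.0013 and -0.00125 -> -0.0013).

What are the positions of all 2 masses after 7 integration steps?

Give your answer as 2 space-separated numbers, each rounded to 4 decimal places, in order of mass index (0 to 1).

Answer: 3.7134 8.1328

Derivation:
Step 0: x=[5.0000 8.0000] v=[0.0000 0.0000]
Step 1: x=[4.7500 8.1250] v=[-1.0000 0.5000]
Step 2: x=[4.3281 8.3281] v=[-1.6875 0.8125]
Step 3: x=[3.8652 8.5312] v=[-1.8516 0.8125]
Step 4: x=[3.5024 8.6511] v=[-1.4512 0.4795]
Step 5: x=[3.3454 8.6274] v=[-0.6281 -0.0949]
Step 6: x=[3.4305 8.4434] v=[0.3402 -0.7359]
Step 7: x=[3.7134 8.1328] v=[1.1314 -1.2424]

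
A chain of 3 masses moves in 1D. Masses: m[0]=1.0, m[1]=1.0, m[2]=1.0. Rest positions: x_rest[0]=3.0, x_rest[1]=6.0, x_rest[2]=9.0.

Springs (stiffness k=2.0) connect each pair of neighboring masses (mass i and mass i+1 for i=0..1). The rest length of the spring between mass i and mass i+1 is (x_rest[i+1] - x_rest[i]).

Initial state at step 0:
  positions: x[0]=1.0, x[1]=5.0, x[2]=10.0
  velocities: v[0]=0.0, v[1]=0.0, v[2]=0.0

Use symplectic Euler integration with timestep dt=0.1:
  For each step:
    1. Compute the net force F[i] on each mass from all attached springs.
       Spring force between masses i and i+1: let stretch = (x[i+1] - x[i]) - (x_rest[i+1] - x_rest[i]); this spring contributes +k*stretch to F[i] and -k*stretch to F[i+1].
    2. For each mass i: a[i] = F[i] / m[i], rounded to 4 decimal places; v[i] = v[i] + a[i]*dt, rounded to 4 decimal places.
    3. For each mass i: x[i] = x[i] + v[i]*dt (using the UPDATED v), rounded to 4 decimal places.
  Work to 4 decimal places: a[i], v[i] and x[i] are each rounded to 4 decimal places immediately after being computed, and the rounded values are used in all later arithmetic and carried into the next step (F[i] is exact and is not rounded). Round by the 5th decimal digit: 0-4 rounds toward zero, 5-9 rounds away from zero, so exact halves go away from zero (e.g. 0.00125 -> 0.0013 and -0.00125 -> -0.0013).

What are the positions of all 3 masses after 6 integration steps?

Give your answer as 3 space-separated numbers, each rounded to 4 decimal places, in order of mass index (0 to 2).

Step 0: x=[1.0000 5.0000 10.0000] v=[0.0000 0.0000 0.0000]
Step 1: x=[1.0200 5.0200 9.9600] v=[0.2000 0.2000 -0.4000]
Step 2: x=[1.0600 5.0588 9.8812] v=[0.4000 0.3880 -0.7880]
Step 3: x=[1.1200 5.1141 9.7660] v=[0.5998 0.5527 -1.1525]
Step 4: x=[1.1999 5.1825 9.6177] v=[0.7986 0.6843 -1.4829]
Step 5: x=[1.2994 5.2600 9.4407] v=[0.9951 0.7748 -1.7699]
Step 6: x=[1.4181 5.3419 9.2401] v=[1.1872 0.8188 -2.0060]

Answer: 1.4181 5.3419 9.2401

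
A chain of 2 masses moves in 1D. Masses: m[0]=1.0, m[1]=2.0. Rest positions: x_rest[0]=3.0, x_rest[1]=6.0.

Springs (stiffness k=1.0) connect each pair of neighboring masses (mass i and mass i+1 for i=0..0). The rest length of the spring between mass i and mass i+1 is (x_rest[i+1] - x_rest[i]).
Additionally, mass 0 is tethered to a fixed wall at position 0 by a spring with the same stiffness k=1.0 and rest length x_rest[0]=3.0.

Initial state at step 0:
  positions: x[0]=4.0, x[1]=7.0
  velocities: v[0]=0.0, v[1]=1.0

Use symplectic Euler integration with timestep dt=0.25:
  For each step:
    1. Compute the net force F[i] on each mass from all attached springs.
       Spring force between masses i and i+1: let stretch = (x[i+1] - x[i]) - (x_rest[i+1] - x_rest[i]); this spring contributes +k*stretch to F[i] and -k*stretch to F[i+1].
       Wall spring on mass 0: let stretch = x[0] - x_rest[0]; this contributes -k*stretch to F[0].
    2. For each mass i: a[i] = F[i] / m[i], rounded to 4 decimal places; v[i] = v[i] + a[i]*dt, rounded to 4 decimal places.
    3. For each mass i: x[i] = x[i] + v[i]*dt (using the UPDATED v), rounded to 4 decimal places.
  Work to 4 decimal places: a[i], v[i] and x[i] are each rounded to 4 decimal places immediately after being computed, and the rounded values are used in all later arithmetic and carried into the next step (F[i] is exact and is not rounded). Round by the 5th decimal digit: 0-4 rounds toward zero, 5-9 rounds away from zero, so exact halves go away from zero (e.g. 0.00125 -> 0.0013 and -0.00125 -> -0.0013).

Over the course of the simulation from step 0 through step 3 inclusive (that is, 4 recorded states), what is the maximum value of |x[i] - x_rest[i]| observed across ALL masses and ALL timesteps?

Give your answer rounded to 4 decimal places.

Answer: 1.7100

Derivation:
Step 0: x=[4.0000 7.0000] v=[0.0000 1.0000]
Step 1: x=[3.9375 7.2500] v=[-0.2500 1.0000]
Step 2: x=[3.8359 7.4902] v=[-0.4063 0.9609]
Step 3: x=[3.7230 7.7100] v=[-0.4517 0.8791]
Max displacement = 1.7100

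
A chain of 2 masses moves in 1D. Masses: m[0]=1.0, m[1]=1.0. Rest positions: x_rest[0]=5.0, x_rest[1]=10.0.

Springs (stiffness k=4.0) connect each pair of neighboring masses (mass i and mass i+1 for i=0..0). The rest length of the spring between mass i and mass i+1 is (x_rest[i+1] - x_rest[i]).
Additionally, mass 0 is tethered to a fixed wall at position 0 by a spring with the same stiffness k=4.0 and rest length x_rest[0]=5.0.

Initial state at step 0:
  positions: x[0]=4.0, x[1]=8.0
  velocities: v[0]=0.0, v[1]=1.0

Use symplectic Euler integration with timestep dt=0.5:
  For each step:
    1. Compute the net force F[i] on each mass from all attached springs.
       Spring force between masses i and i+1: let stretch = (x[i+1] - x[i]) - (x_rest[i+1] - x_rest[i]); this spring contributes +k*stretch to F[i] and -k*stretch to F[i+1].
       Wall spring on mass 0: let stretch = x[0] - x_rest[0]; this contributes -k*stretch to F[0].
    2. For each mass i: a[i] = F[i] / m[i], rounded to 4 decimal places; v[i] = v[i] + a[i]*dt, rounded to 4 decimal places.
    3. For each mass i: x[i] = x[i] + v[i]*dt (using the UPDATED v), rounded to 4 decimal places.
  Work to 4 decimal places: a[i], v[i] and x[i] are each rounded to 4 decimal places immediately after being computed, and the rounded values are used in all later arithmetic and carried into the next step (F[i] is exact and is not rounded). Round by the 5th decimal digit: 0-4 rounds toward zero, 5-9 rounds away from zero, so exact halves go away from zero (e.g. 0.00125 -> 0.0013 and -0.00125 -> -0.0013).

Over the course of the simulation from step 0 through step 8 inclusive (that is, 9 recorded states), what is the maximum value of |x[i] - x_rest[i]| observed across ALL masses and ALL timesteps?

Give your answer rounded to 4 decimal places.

Step 0: x=[4.0000 8.0000] v=[0.0000 1.0000]
Step 1: x=[4.0000 9.5000] v=[0.0000 3.0000]
Step 2: x=[5.5000 10.5000] v=[3.0000 2.0000]
Step 3: x=[6.5000 11.5000] v=[2.0000 2.0000]
Step 4: x=[6.0000 12.5000] v=[-1.0000 2.0000]
Step 5: x=[6.0000 12.0000] v=[0.0000 -1.0000]
Step 6: x=[6.0000 10.5000] v=[0.0000 -3.0000]
Step 7: x=[4.5000 9.5000] v=[-3.0000 -2.0000]
Step 8: x=[3.5000 8.5000] v=[-2.0000 -2.0000]
Max displacement = 2.5000

Answer: 2.5000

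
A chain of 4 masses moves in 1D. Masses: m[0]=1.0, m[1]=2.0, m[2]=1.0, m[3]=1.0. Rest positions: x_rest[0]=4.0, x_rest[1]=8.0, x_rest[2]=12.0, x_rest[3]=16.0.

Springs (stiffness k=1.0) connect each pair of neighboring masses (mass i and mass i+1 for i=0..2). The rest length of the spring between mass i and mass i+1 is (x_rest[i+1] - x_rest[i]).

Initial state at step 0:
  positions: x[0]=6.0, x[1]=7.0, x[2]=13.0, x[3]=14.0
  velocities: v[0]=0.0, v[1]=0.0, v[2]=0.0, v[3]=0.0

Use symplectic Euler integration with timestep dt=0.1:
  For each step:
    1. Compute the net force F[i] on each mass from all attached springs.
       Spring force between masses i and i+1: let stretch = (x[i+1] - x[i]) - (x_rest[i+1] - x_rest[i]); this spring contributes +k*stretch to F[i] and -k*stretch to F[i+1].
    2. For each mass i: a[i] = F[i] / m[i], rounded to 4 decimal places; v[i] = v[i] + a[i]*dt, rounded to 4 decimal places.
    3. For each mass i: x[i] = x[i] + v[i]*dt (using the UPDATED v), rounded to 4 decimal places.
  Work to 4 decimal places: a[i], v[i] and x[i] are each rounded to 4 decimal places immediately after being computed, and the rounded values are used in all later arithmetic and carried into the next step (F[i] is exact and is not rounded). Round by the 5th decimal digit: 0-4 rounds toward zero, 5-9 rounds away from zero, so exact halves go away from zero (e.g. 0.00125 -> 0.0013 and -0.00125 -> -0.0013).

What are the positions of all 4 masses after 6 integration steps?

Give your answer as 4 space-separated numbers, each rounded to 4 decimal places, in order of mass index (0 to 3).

Answer: 5.4076 7.4810 12.0547 14.5759

Derivation:
Step 0: x=[6.0000 7.0000 13.0000 14.0000] v=[0.0000 0.0000 0.0000 0.0000]
Step 1: x=[5.9700 7.0250 12.9500 14.0300] v=[-0.3000 0.2500 -0.5000 0.3000]
Step 2: x=[5.9106 7.0744 12.8516 14.0892] v=[-0.5945 0.4935 -0.9845 0.5920]
Step 3: x=[5.8228 7.1468 12.7078 14.1760] v=[-0.8781 0.7242 -1.4385 0.8682]
Step 4: x=[5.7082 7.2404 12.5230 14.2881] v=[-1.1457 0.9361 -1.8478 1.1214]
Step 5: x=[5.5690 7.3528 12.3030 14.4226] v=[-1.3925 1.1236 -2.1996 1.3449]
Step 6: x=[5.4076 7.4810 12.0547 14.5759] v=[-1.6141 1.2819 -2.4827 1.5329]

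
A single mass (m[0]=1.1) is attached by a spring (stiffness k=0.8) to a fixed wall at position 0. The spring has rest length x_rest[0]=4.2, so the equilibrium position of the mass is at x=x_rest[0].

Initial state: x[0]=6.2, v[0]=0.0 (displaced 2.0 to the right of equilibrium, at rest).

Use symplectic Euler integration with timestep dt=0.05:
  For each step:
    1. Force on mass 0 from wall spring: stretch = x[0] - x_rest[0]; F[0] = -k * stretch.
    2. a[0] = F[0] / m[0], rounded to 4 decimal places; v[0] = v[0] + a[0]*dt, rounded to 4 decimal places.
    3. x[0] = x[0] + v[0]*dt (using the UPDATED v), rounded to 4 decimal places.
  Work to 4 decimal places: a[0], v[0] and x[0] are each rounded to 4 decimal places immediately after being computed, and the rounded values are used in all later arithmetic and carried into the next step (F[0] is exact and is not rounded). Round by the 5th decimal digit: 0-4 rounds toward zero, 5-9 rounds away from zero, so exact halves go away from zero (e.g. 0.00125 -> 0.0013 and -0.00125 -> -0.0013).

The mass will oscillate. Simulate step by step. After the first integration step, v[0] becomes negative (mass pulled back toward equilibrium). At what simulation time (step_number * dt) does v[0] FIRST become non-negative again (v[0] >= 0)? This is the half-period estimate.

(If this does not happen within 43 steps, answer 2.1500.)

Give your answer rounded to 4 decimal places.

Step 0: x=[6.2000] v=[0.0000]
Step 1: x=[6.1964] v=[-0.0727]
Step 2: x=[6.1891] v=[-0.1453]
Step 3: x=[6.1782] v=[-0.2176]
Step 4: x=[6.1637] v=[-0.2895]
Step 5: x=[6.1457] v=[-0.3609]
Step 6: x=[6.1241] v=[-0.4317]
Step 7: x=[6.0990] v=[-0.5017]
Step 8: x=[6.0705] v=[-0.5708]
Step 9: x=[6.0386] v=[-0.6388]
Step 10: x=[6.0033] v=[-0.7057]
Step 11: x=[5.9647] v=[-0.7713]
Step 12: x=[5.9229] v=[-0.8355]
Step 13: x=[5.8780] v=[-0.8982]
Step 14: x=[5.8300] v=[-0.9592]
Step 15: x=[5.7791] v=[-1.0185]
Step 16: x=[5.7253] v=[-1.0759]
Step 17: x=[5.6687] v=[-1.1314]
Step 18: x=[5.6095] v=[-1.1848]
Step 19: x=[5.5477] v=[-1.2361]
Step 20: x=[5.4834] v=[-1.2851]
Step 21: x=[5.4168] v=[-1.3318]
Step 22: x=[5.3480] v=[-1.3760]
Step 23: x=[5.2771] v=[-1.4177]
Step 24: x=[5.2043] v=[-1.4569]
Step 25: x=[5.1296] v=[-1.4934]
Step 26: x=[5.0532] v=[-1.5272]
Step 27: x=[4.9753] v=[-1.5582]
Step 28: x=[4.8960] v=[-1.5864]
Step 29: x=[4.8154] v=[-1.6117]
Step 30: x=[4.7337] v=[-1.6341]
Step 31: x=[4.6510] v=[-1.6535]
Step 32: x=[4.5675] v=[-1.6699]
Step 33: x=[4.4833] v=[-1.6833]
Step 34: x=[4.3986] v=[-1.6936]
Step 35: x=[4.3136] v=[-1.7008]
Step 36: x=[4.2284] v=[-1.7049]
Step 37: x=[4.1431] v=[-1.7059]
Step 38: x=[4.0579] v=[-1.7038]
Step 39: x=[3.9730] v=[-1.6986]
Step 40: x=[3.8885] v=[-1.6903]
Step 41: x=[3.8046] v=[-1.6790]
Step 42: x=[3.7214] v=[-1.6646]
Step 43: x=[3.6390] v=[-1.6472]
v[0] did not become non-negative within 43 steps; using fallback time=2.1500

Answer: 2.1500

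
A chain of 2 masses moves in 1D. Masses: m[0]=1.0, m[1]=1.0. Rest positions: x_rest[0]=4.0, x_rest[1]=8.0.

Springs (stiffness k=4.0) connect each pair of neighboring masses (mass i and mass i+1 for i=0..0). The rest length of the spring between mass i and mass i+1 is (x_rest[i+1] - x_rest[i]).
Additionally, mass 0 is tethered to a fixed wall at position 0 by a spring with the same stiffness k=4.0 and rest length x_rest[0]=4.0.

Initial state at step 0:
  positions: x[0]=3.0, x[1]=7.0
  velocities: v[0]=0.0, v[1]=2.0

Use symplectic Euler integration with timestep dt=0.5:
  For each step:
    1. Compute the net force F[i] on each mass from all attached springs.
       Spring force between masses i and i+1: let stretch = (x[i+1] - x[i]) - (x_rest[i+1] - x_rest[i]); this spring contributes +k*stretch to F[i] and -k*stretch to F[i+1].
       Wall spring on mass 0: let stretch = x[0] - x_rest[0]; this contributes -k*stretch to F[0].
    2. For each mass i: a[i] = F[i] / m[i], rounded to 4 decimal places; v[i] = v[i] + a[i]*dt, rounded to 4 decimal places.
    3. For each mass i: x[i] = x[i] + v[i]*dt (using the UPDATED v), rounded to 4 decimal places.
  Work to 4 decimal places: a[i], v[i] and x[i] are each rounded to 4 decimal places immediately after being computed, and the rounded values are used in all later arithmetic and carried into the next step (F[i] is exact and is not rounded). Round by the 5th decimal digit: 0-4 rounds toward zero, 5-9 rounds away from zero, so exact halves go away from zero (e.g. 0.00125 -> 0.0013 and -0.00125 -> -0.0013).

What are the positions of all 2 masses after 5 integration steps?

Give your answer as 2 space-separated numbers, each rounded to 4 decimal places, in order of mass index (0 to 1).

Step 0: x=[3.0000 7.0000] v=[0.0000 2.0000]
Step 1: x=[4.0000 8.0000] v=[2.0000 2.0000]
Step 2: x=[5.0000 9.0000] v=[2.0000 2.0000]
Step 3: x=[5.0000 10.0000] v=[0.0000 2.0000]
Step 4: x=[5.0000 10.0000] v=[0.0000 0.0000]
Step 5: x=[5.0000 9.0000] v=[0.0000 -2.0000]

Answer: 5.0000 9.0000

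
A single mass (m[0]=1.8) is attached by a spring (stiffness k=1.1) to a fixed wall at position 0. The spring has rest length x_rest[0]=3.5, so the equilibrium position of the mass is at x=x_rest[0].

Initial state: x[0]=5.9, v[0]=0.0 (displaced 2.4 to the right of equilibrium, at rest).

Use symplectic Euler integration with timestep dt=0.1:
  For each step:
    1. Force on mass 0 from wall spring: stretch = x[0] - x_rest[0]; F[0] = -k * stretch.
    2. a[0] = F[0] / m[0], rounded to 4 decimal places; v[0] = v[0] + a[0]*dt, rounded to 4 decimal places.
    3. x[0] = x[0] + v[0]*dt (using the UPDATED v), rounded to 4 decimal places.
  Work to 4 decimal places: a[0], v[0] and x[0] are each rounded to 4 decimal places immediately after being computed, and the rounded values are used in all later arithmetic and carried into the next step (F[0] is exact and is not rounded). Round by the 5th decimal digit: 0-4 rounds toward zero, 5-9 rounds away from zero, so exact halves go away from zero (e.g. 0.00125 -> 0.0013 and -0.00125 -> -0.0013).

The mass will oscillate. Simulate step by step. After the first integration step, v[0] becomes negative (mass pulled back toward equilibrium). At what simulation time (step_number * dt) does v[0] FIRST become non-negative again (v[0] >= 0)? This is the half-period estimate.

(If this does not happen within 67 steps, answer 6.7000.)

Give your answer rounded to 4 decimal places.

Step 0: x=[5.9000] v=[0.0000]
Step 1: x=[5.8853] v=[-0.1467]
Step 2: x=[5.8561] v=[-0.2925]
Step 3: x=[5.8125] v=[-0.4365]
Step 4: x=[5.7547] v=[-0.5778]
Step 5: x=[5.6831] v=[-0.7156]
Step 6: x=[5.5982] v=[-0.8490]
Step 7: x=[5.5005] v=[-0.9772]
Step 8: x=[5.3906] v=[-1.0995]
Step 9: x=[5.2691] v=[-1.2150]
Step 10: x=[5.1368] v=[-1.3231]
Step 11: x=[4.9945] v=[-1.4231]
Step 12: x=[4.8431] v=[-1.5144]
Step 13: x=[4.6835] v=[-1.5965]
Step 14: x=[4.5166] v=[-1.6688]
Step 15: x=[4.3435] v=[-1.7309]
Step 16: x=[4.1653] v=[-1.7825]
Step 17: x=[3.9830] v=[-1.8232]
Step 18: x=[3.7977] v=[-1.8527]
Step 19: x=[3.6106] v=[-1.8709]
Step 20: x=[3.4228] v=[-1.8777]
Step 21: x=[3.2355] v=[-1.8730]
Step 22: x=[3.0498] v=[-1.8568]
Step 23: x=[2.8669] v=[-1.8293]
Step 24: x=[2.6878] v=[-1.7906]
Step 25: x=[2.5137] v=[-1.7410]
Step 26: x=[2.3456] v=[-1.6807]
Step 27: x=[2.1846] v=[-1.6102]
Step 28: x=[2.0316] v=[-1.5298]
Step 29: x=[1.8876] v=[-1.4401]
Step 30: x=[1.7534] v=[-1.3416]
Step 31: x=[1.6299] v=[-1.2349]
Step 32: x=[1.5178] v=[-1.1206]
Step 33: x=[1.4179] v=[-0.9995]
Step 34: x=[1.3307] v=[-0.8723]
Step 35: x=[1.2567] v=[-0.7397]
Step 36: x=[1.1964] v=[-0.6026]
Step 37: x=[1.1502] v=[-0.4618]
Step 38: x=[1.1184] v=[-0.3182]
Step 39: x=[1.1011] v=[-0.1727]
Step 40: x=[1.0985] v=[-0.0261]
Step 41: x=[1.1106] v=[0.1207]
First v>=0 after going negative at step 41, time=4.1000

Answer: 4.1000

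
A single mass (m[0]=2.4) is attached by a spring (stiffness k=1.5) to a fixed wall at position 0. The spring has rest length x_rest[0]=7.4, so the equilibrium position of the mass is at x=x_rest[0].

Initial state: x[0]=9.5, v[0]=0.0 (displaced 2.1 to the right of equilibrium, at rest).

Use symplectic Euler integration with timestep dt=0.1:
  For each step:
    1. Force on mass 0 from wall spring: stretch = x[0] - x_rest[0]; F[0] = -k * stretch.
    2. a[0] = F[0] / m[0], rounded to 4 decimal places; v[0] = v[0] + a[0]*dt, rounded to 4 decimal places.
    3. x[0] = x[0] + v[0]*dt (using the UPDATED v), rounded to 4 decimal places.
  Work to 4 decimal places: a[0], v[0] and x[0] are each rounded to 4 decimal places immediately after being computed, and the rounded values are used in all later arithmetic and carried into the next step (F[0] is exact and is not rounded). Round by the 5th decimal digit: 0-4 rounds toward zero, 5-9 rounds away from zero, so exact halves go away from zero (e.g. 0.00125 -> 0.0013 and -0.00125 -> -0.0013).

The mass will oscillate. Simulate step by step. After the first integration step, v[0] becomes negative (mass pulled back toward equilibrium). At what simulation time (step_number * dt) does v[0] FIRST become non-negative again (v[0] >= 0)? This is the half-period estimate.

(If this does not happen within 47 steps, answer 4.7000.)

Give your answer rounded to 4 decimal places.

Answer: 4.0000

Derivation:
Step 0: x=[9.5000] v=[0.0000]
Step 1: x=[9.4869] v=[-0.1313]
Step 2: x=[9.4607] v=[-0.2617]
Step 3: x=[9.4217] v=[-0.3905]
Step 4: x=[9.3700] v=[-0.5169]
Step 5: x=[9.3060] v=[-0.6400]
Step 6: x=[9.2301] v=[-0.7591]
Step 7: x=[9.1428] v=[-0.8735]
Step 8: x=[9.0446] v=[-0.9824]
Step 9: x=[8.9361] v=[-1.0852]
Step 10: x=[8.8180] v=[-1.1812]
Step 11: x=[8.6910] v=[-1.2698]
Step 12: x=[8.5560] v=[-1.3505]
Step 13: x=[8.4137] v=[-1.4228]
Step 14: x=[8.2651] v=[-1.4862]
Step 15: x=[8.1111] v=[-1.5403]
Step 16: x=[7.9526] v=[-1.5847]
Step 17: x=[7.7907] v=[-1.6192]
Step 18: x=[7.6263] v=[-1.6436]
Step 19: x=[7.4605] v=[-1.6577]
Step 20: x=[7.2944] v=[-1.6615]
Step 21: x=[7.1289] v=[-1.6549]
Step 22: x=[6.9651] v=[-1.6380]
Step 23: x=[6.8040] v=[-1.6108]
Step 24: x=[6.6466] v=[-1.5736]
Step 25: x=[6.4940] v=[-1.5265]
Step 26: x=[6.3470] v=[-1.4699]
Step 27: x=[6.2066] v=[-1.4041]
Step 28: x=[6.0737] v=[-1.3295]
Step 29: x=[5.9490] v=[-1.2466]
Step 30: x=[5.8334] v=[-1.1559]
Step 31: x=[5.7276] v=[-1.0580]
Step 32: x=[5.6323] v=[-0.9535]
Step 33: x=[5.5480] v=[-0.8430]
Step 34: x=[5.4753] v=[-0.7273]
Step 35: x=[5.4146] v=[-0.6070]
Step 36: x=[5.3663] v=[-0.4829]
Step 37: x=[5.3307] v=[-0.3558]
Step 38: x=[5.3081] v=[-0.2265]
Step 39: x=[5.2985] v=[-0.0958]
Step 40: x=[5.3021] v=[0.0355]
First v>=0 after going negative at step 40, time=4.0000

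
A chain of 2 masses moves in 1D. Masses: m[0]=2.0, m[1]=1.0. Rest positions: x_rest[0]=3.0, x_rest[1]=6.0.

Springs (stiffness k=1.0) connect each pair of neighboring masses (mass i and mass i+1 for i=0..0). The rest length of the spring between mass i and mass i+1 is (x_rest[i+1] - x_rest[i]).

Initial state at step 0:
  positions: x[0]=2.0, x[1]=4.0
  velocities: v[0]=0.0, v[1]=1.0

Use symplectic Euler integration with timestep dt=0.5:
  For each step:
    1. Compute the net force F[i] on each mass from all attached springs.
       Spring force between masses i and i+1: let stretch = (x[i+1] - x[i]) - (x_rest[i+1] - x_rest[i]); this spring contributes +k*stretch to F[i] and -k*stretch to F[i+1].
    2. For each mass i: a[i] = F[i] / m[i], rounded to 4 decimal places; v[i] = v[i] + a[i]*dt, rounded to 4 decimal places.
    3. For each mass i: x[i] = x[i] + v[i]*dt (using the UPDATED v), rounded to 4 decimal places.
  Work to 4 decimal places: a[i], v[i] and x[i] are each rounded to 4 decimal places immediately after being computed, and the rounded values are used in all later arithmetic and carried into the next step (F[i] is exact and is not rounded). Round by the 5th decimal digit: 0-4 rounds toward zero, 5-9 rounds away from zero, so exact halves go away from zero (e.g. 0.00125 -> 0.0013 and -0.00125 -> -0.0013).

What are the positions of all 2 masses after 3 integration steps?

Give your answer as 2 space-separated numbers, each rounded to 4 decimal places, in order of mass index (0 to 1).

Step 0: x=[2.0000 4.0000] v=[0.0000 1.0000]
Step 1: x=[1.8750 4.7500] v=[-0.2500 1.5000]
Step 2: x=[1.7344 5.5313] v=[-0.2813 1.5625]
Step 3: x=[1.6934 6.1134] v=[-0.0821 1.1641]

Answer: 1.6934 6.1134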